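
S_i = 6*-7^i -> [6, -42, 294, -2058, 14406]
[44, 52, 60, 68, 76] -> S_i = 44 + 8*i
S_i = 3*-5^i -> [3, -15, 75, -375, 1875]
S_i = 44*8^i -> [44, 352, 2816, 22528, 180224]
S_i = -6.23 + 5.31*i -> [-6.23, -0.92, 4.39, 9.7, 15.01]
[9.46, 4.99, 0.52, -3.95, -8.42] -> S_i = 9.46 + -4.47*i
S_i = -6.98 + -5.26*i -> [-6.98, -12.24, -17.5, -22.76, -28.02]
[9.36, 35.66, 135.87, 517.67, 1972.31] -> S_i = 9.36*3.81^i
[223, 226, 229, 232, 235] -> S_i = 223 + 3*i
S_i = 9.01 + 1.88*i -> [9.01, 10.89, 12.77, 14.65, 16.53]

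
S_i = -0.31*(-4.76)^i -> [-0.31, 1.48, -7.02, 33.43, -159.14]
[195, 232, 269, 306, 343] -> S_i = 195 + 37*i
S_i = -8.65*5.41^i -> [-8.65, -46.8, -253.17, -1369.64, -7409.78]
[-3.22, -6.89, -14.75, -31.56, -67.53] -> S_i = -3.22*2.14^i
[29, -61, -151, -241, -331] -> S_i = 29 + -90*i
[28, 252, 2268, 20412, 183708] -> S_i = 28*9^i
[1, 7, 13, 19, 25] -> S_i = 1 + 6*i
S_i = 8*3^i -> [8, 24, 72, 216, 648]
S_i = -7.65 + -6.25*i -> [-7.65, -13.9, -20.15, -26.4, -32.65]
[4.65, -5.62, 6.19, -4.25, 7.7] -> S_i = Random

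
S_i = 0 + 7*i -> [0, 7, 14, 21, 28]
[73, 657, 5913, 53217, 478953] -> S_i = 73*9^i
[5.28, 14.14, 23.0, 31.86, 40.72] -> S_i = 5.28 + 8.86*i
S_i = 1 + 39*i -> [1, 40, 79, 118, 157]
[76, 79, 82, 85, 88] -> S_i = 76 + 3*i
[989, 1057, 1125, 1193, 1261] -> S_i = 989 + 68*i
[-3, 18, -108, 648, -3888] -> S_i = -3*-6^i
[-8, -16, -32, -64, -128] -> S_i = -8*2^i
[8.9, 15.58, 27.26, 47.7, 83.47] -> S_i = 8.90*1.75^i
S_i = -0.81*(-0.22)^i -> [-0.81, 0.18, -0.04, 0.01, -0.0]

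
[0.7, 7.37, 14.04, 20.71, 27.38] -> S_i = 0.70 + 6.67*i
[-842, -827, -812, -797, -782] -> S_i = -842 + 15*i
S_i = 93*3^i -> [93, 279, 837, 2511, 7533]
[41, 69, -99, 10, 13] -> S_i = Random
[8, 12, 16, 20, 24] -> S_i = 8 + 4*i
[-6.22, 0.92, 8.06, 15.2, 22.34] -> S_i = -6.22 + 7.14*i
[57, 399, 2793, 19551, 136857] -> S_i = 57*7^i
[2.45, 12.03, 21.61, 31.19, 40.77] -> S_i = 2.45 + 9.58*i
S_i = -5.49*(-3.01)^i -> [-5.49, 16.52, -49.74, 149.72, -450.65]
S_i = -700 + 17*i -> [-700, -683, -666, -649, -632]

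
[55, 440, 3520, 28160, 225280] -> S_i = 55*8^i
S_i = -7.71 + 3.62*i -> [-7.71, -4.09, -0.47, 3.15, 6.77]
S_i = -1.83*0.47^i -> [-1.83, -0.86, -0.4, -0.19, -0.09]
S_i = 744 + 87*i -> [744, 831, 918, 1005, 1092]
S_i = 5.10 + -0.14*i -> [5.1, 4.96, 4.82, 4.68, 4.54]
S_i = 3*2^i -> [3, 6, 12, 24, 48]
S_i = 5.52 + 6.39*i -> [5.52, 11.91, 18.3, 24.69, 31.08]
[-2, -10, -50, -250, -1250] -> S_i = -2*5^i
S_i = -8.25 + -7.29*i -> [-8.25, -15.54, -22.83, -30.12, -37.41]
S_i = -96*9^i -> [-96, -864, -7776, -69984, -629856]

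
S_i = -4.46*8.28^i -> [-4.46, -36.93, -305.77, -2531.78, -20963.13]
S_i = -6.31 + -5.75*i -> [-6.31, -12.06, -17.81, -23.56, -29.31]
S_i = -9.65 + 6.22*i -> [-9.65, -3.43, 2.79, 9.01, 15.23]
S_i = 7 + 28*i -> [7, 35, 63, 91, 119]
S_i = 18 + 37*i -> [18, 55, 92, 129, 166]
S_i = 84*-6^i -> [84, -504, 3024, -18144, 108864]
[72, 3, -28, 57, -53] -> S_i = Random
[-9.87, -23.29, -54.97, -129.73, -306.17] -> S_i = -9.87*2.36^i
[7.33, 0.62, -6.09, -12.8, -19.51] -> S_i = 7.33 + -6.71*i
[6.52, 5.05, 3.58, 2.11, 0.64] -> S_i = 6.52 + -1.47*i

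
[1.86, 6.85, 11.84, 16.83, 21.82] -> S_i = 1.86 + 4.99*i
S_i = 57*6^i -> [57, 342, 2052, 12312, 73872]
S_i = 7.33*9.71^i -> [7.33, 71.17, 691.1, 6710.6, 65159.97]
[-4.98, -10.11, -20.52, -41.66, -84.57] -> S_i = -4.98*2.03^i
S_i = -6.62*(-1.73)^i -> [-6.62, 11.45, -19.81, 34.28, -59.3]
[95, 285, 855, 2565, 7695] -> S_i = 95*3^i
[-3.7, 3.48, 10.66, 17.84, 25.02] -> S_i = -3.70 + 7.18*i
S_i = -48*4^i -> [-48, -192, -768, -3072, -12288]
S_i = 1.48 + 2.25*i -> [1.48, 3.73, 5.98, 8.23, 10.48]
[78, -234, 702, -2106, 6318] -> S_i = 78*-3^i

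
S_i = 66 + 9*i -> [66, 75, 84, 93, 102]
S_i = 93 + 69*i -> [93, 162, 231, 300, 369]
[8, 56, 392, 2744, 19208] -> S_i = 8*7^i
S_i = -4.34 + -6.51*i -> [-4.34, -10.85, -17.36, -23.87, -30.38]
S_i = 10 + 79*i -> [10, 89, 168, 247, 326]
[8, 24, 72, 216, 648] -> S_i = 8*3^i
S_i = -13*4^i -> [-13, -52, -208, -832, -3328]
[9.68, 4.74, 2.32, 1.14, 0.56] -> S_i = 9.68*0.49^i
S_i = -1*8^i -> [-1, -8, -64, -512, -4096]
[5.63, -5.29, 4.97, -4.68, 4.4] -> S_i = 5.63*(-0.94)^i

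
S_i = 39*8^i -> [39, 312, 2496, 19968, 159744]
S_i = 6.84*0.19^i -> [6.84, 1.3, 0.25, 0.05, 0.01]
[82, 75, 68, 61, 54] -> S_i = 82 + -7*i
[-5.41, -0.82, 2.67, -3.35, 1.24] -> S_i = Random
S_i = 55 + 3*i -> [55, 58, 61, 64, 67]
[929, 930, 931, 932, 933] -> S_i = 929 + 1*i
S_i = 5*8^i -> [5, 40, 320, 2560, 20480]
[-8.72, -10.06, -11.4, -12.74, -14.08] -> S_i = -8.72 + -1.34*i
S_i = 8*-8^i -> [8, -64, 512, -4096, 32768]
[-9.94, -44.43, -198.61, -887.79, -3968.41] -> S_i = -9.94*4.47^i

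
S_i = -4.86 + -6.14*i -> [-4.86, -11.0, -17.14, -23.28, -29.42]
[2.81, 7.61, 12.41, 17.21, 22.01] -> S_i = 2.81 + 4.80*i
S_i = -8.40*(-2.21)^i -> [-8.4, 18.56, -41.03, 90.67, -200.38]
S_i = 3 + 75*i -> [3, 78, 153, 228, 303]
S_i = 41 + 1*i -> [41, 42, 43, 44, 45]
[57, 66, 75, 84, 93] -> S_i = 57 + 9*i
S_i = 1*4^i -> [1, 4, 16, 64, 256]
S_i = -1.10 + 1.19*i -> [-1.1, 0.09, 1.28, 2.47, 3.66]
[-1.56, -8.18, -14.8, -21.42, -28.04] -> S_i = -1.56 + -6.62*i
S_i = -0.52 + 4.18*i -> [-0.52, 3.66, 7.84, 12.02, 16.2]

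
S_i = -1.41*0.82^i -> [-1.41, -1.16, -0.95, -0.78, -0.64]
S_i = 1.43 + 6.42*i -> [1.43, 7.85, 14.27, 20.69, 27.11]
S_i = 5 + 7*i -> [5, 12, 19, 26, 33]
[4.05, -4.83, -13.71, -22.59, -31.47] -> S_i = 4.05 + -8.88*i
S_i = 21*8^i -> [21, 168, 1344, 10752, 86016]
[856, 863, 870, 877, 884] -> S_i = 856 + 7*i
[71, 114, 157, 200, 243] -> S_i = 71 + 43*i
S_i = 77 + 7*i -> [77, 84, 91, 98, 105]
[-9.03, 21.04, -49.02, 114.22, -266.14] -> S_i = -9.03*(-2.33)^i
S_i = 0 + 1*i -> [0, 1, 2, 3, 4]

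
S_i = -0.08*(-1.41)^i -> [-0.08, 0.11, -0.16, 0.22, -0.32]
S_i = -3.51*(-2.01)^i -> [-3.51, 7.06, -14.18, 28.5, -57.29]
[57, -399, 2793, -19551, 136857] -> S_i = 57*-7^i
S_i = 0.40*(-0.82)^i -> [0.4, -0.33, 0.27, -0.22, 0.18]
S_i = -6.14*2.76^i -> [-6.14, -16.95, -46.77, -129.09, -356.29]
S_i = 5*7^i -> [5, 35, 245, 1715, 12005]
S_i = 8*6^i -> [8, 48, 288, 1728, 10368]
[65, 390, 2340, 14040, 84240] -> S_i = 65*6^i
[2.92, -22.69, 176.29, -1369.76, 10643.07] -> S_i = 2.92*(-7.77)^i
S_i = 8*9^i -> [8, 72, 648, 5832, 52488]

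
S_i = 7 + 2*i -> [7, 9, 11, 13, 15]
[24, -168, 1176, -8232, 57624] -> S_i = 24*-7^i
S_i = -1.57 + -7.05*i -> [-1.57, -8.62, -15.67, -22.72, -29.77]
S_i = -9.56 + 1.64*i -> [-9.56, -7.92, -6.28, -4.64, -3.0]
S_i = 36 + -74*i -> [36, -38, -112, -186, -260]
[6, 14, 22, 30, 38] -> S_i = 6 + 8*i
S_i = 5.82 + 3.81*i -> [5.82, 9.63, 13.44, 17.25, 21.06]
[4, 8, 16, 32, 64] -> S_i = 4*2^i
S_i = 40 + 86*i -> [40, 126, 212, 298, 384]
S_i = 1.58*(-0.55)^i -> [1.58, -0.87, 0.48, -0.26, 0.14]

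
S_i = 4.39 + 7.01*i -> [4.39, 11.4, 18.41, 25.42, 32.43]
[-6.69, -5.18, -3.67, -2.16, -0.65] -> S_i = -6.69 + 1.51*i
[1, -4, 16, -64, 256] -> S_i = 1*-4^i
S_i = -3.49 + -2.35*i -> [-3.49, -5.84, -8.19, -10.54, -12.89]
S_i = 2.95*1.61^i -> [2.95, 4.75, 7.65, 12.31, 19.82]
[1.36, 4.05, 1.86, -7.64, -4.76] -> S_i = Random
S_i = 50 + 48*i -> [50, 98, 146, 194, 242]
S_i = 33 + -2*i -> [33, 31, 29, 27, 25]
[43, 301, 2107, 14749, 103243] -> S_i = 43*7^i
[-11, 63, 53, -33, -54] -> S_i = Random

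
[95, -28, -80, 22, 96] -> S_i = Random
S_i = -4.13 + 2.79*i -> [-4.13, -1.34, 1.45, 4.24, 7.03]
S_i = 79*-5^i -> [79, -395, 1975, -9875, 49375]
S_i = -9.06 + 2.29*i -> [-9.06, -6.77, -4.48, -2.19, 0.1]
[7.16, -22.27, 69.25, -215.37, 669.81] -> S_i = 7.16*(-3.11)^i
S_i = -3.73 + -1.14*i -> [-3.73, -4.87, -6.01, -7.15, -8.29]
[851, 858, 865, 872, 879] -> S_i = 851 + 7*i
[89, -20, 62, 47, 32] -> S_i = Random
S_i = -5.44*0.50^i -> [-5.44, -2.72, -1.36, -0.68, -0.34]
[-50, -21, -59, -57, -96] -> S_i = Random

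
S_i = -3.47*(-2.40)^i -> [-3.47, 8.33, -19.99, 47.97, -115.13]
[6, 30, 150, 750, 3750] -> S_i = 6*5^i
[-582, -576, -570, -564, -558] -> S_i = -582 + 6*i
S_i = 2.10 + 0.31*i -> [2.1, 2.41, 2.72, 3.03, 3.34]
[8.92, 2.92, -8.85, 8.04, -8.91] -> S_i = Random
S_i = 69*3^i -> [69, 207, 621, 1863, 5589]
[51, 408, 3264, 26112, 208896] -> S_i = 51*8^i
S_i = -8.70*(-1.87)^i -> [-8.7, 16.27, -30.42, 56.89, -106.39]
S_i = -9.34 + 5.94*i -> [-9.34, -3.4, 2.54, 8.48, 14.42]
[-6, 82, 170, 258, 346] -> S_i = -6 + 88*i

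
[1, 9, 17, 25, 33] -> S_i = 1 + 8*i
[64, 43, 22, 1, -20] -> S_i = 64 + -21*i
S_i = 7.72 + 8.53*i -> [7.72, 16.25, 24.78, 33.31, 41.84]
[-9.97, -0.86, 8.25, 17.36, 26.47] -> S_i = -9.97 + 9.11*i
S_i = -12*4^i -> [-12, -48, -192, -768, -3072]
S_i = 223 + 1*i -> [223, 224, 225, 226, 227]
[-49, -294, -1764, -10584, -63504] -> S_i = -49*6^i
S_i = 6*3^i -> [6, 18, 54, 162, 486]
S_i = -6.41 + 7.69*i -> [-6.41, 1.28, 8.97, 16.66, 24.35]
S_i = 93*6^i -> [93, 558, 3348, 20088, 120528]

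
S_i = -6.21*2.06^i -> [-6.21, -12.79, -26.35, -54.29, -111.83]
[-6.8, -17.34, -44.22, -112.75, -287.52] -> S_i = -6.80*2.55^i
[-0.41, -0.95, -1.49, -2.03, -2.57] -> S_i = -0.41 + -0.54*i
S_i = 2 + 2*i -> [2, 4, 6, 8, 10]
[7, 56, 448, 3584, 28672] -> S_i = 7*8^i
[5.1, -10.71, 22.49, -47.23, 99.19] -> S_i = 5.10*(-2.10)^i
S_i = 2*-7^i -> [2, -14, 98, -686, 4802]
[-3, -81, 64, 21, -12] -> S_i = Random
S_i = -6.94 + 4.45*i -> [-6.94, -2.49, 1.96, 6.41, 10.86]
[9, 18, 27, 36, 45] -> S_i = 9 + 9*i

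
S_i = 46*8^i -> [46, 368, 2944, 23552, 188416]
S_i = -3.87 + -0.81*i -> [-3.87, -4.68, -5.49, -6.3, -7.11]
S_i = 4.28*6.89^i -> [4.28, 29.49, 203.18, 1399.91, 9645.41]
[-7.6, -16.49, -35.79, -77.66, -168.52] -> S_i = -7.60*2.17^i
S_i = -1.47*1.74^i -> [-1.47, -2.56, -4.45, -7.74, -13.47]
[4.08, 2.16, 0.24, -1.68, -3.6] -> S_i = 4.08 + -1.92*i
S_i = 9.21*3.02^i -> [9.21, 27.81, 84.0, 253.68, 766.1]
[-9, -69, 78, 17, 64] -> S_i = Random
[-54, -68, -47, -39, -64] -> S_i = Random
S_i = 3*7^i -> [3, 21, 147, 1029, 7203]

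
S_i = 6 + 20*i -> [6, 26, 46, 66, 86]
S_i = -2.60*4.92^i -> [-2.6, -12.79, -62.94, -309.65, -1523.47]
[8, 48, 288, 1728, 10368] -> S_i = 8*6^i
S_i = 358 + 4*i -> [358, 362, 366, 370, 374]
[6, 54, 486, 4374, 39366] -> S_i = 6*9^i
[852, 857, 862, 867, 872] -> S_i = 852 + 5*i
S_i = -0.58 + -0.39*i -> [-0.58, -0.97, -1.36, -1.75, -2.14]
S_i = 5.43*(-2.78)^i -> [5.43, -15.1, 41.97, -116.66, 324.32]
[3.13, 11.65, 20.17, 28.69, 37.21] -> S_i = 3.13 + 8.52*i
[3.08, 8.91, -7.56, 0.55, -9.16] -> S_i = Random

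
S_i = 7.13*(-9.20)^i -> [7.13, -65.6, 603.48, -5552.05, 51078.82]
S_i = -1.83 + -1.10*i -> [-1.83, -2.93, -4.03, -5.13, -6.23]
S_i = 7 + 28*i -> [7, 35, 63, 91, 119]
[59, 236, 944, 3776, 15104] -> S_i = 59*4^i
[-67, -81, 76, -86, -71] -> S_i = Random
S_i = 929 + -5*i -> [929, 924, 919, 914, 909]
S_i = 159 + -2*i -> [159, 157, 155, 153, 151]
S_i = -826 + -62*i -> [-826, -888, -950, -1012, -1074]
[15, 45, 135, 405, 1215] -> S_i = 15*3^i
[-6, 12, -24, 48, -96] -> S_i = -6*-2^i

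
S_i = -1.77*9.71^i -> [-1.77, -17.19, -166.88, -1620.43, -15734.4]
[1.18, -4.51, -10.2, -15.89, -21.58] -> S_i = 1.18 + -5.69*i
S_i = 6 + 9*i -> [6, 15, 24, 33, 42]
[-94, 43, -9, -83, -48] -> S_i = Random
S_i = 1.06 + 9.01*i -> [1.06, 10.07, 19.08, 28.09, 37.1]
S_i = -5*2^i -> [-5, -10, -20, -40, -80]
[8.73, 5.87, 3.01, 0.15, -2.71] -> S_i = 8.73 + -2.86*i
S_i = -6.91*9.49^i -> [-6.91, -65.58, -622.32, -5905.77, -56045.78]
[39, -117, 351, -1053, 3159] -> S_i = 39*-3^i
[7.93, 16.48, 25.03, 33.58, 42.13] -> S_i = 7.93 + 8.55*i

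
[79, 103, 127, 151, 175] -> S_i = 79 + 24*i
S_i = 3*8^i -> [3, 24, 192, 1536, 12288]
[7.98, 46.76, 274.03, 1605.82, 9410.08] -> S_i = 7.98*5.86^i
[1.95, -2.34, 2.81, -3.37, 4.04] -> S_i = 1.95*(-1.20)^i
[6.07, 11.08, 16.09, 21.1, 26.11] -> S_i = 6.07 + 5.01*i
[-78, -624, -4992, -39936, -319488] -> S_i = -78*8^i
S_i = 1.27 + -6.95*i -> [1.27, -5.68, -12.63, -19.58, -26.53]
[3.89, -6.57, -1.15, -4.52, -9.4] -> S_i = Random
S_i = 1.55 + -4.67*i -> [1.55, -3.12, -7.79, -12.46, -17.13]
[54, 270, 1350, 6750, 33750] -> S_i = 54*5^i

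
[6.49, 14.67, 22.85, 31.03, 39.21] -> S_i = 6.49 + 8.18*i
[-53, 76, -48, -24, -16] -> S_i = Random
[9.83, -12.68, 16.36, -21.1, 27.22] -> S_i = 9.83*(-1.29)^i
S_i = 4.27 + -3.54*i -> [4.27, 0.73, -2.81, -6.35, -9.89]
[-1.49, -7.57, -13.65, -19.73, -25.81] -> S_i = -1.49 + -6.08*i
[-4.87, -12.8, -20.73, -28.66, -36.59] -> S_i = -4.87 + -7.93*i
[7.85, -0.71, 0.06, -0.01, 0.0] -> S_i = 7.85*(-0.09)^i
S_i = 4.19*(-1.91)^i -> [4.19, -8.0, 15.29, -29.2, 55.76]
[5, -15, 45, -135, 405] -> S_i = 5*-3^i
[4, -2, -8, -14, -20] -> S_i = 4 + -6*i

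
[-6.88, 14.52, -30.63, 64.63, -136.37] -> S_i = -6.88*(-2.11)^i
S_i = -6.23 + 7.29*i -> [-6.23, 1.06, 8.35, 15.64, 22.93]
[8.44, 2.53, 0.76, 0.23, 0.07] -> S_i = 8.44*0.30^i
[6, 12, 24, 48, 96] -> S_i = 6*2^i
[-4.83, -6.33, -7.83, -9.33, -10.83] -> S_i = -4.83 + -1.50*i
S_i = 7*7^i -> [7, 49, 343, 2401, 16807]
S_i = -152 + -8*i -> [-152, -160, -168, -176, -184]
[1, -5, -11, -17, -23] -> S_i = 1 + -6*i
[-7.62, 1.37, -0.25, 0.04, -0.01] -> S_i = -7.62*(-0.18)^i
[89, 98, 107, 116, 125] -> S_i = 89 + 9*i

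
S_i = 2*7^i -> [2, 14, 98, 686, 4802]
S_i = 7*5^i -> [7, 35, 175, 875, 4375]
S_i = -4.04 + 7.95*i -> [-4.04, 3.91, 11.86, 19.81, 27.76]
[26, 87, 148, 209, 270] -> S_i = 26 + 61*i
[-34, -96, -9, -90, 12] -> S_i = Random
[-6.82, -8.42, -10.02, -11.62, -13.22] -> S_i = -6.82 + -1.60*i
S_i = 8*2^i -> [8, 16, 32, 64, 128]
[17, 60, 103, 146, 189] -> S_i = 17 + 43*i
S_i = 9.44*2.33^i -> [9.44, 22.0, 51.25, 119.41, 278.22]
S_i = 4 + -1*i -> [4, 3, 2, 1, 0]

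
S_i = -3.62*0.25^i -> [-3.62, -0.9, -0.23, -0.06, -0.01]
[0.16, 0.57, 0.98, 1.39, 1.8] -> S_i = 0.16 + 0.41*i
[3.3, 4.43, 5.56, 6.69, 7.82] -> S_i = 3.30 + 1.13*i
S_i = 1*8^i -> [1, 8, 64, 512, 4096]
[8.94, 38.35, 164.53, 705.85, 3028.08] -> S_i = 8.94*4.29^i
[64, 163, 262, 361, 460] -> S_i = 64 + 99*i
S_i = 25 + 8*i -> [25, 33, 41, 49, 57]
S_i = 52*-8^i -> [52, -416, 3328, -26624, 212992]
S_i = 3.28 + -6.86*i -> [3.28, -3.58, -10.44, -17.3, -24.16]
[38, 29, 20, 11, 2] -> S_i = 38 + -9*i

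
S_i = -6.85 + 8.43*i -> [-6.85, 1.58, 10.01, 18.44, 26.87]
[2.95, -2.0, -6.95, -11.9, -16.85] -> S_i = 2.95 + -4.95*i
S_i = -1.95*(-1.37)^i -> [-1.95, 2.67, -3.66, 5.01, -6.87]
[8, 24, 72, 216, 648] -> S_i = 8*3^i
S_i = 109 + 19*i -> [109, 128, 147, 166, 185]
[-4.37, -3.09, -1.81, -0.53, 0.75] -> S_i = -4.37 + 1.28*i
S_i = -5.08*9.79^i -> [-5.08, -49.73, -486.89, -4766.63, -46665.34]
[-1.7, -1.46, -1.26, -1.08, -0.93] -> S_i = -1.70*0.86^i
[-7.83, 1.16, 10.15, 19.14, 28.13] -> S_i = -7.83 + 8.99*i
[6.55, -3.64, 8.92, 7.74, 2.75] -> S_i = Random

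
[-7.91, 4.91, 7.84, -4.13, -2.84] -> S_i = Random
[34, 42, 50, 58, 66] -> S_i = 34 + 8*i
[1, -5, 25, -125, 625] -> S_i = 1*-5^i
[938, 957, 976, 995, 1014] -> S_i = 938 + 19*i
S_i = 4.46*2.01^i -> [4.46, 8.96, 18.02, 36.22, 72.8]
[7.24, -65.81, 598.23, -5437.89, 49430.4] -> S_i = 7.24*(-9.09)^i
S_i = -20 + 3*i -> [-20, -17, -14, -11, -8]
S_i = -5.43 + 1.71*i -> [-5.43, -3.72, -2.01, -0.3, 1.41]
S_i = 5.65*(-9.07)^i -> [5.65, -51.25, 464.8, -4215.71, 38236.45]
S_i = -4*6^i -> [-4, -24, -144, -864, -5184]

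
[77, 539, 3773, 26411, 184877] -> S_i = 77*7^i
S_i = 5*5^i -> [5, 25, 125, 625, 3125]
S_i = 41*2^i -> [41, 82, 164, 328, 656]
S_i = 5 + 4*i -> [5, 9, 13, 17, 21]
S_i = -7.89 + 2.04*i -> [-7.89, -5.85, -3.81, -1.77, 0.27]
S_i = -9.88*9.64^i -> [-9.88, -95.24, -918.14, -8850.91, -85322.8]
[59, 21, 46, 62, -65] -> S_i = Random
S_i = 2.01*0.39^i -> [2.01, 0.78, 0.31, 0.12, 0.05]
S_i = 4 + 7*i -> [4, 11, 18, 25, 32]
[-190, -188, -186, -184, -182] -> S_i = -190 + 2*i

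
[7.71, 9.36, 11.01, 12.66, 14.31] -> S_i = 7.71 + 1.65*i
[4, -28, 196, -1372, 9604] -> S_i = 4*-7^i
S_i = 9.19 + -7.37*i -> [9.19, 1.82, -5.55, -12.92, -20.29]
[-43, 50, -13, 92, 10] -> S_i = Random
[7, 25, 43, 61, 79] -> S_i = 7 + 18*i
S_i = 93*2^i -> [93, 186, 372, 744, 1488]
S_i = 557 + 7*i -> [557, 564, 571, 578, 585]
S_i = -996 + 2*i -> [-996, -994, -992, -990, -988]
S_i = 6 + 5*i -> [6, 11, 16, 21, 26]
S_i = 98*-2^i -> [98, -196, 392, -784, 1568]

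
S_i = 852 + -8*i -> [852, 844, 836, 828, 820]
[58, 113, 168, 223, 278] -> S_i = 58 + 55*i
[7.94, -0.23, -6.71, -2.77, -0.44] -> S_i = Random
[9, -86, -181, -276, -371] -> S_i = 9 + -95*i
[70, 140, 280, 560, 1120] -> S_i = 70*2^i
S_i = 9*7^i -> [9, 63, 441, 3087, 21609]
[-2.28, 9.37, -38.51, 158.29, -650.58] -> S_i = -2.28*(-4.11)^i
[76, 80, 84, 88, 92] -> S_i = 76 + 4*i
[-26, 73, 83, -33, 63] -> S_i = Random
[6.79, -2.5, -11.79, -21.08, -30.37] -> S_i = 6.79 + -9.29*i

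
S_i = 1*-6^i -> [1, -6, 36, -216, 1296]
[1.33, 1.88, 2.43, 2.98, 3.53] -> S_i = 1.33 + 0.55*i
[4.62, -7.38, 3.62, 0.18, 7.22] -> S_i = Random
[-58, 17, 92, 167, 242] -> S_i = -58 + 75*i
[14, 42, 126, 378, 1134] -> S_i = 14*3^i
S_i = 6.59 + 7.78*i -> [6.59, 14.37, 22.15, 29.93, 37.71]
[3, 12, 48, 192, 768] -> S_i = 3*4^i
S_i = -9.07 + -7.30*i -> [-9.07, -16.37, -23.67, -30.97, -38.27]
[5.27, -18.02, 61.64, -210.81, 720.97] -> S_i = 5.27*(-3.42)^i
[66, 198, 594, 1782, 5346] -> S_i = 66*3^i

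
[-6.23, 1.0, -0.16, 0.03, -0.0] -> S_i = -6.23*(-0.16)^i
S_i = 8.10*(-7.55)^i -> [8.1, -61.15, 461.72, -3485.99, 26319.21]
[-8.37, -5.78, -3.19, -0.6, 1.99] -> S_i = -8.37 + 2.59*i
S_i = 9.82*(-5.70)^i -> [9.82, -55.97, 319.05, -1818.6, 10365.99]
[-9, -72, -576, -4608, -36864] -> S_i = -9*8^i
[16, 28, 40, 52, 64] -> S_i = 16 + 12*i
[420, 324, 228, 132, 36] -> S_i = 420 + -96*i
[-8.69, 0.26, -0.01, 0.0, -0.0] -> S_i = -8.69*(-0.03)^i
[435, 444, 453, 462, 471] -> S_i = 435 + 9*i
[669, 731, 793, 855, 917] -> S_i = 669 + 62*i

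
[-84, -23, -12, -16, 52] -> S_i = Random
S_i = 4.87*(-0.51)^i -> [4.87, -2.48, 1.27, -0.65, 0.33]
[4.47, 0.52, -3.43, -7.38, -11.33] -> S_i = 4.47 + -3.95*i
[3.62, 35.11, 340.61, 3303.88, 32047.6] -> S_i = 3.62*9.70^i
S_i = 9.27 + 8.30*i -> [9.27, 17.57, 25.87, 34.17, 42.47]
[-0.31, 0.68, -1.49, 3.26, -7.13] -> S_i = -0.31*(-2.19)^i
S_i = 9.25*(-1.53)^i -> [9.25, -14.15, 21.65, -33.13, 50.69]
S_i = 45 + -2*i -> [45, 43, 41, 39, 37]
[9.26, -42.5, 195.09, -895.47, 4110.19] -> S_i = 9.26*(-4.59)^i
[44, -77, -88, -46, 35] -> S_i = Random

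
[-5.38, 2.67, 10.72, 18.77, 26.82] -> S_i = -5.38 + 8.05*i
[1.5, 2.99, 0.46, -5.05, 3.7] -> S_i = Random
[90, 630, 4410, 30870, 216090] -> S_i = 90*7^i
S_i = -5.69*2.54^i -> [-5.69, -14.45, -36.71, -93.24, -236.84]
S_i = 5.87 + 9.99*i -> [5.87, 15.86, 25.85, 35.84, 45.83]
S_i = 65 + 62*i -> [65, 127, 189, 251, 313]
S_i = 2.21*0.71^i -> [2.21, 1.57, 1.11, 0.79, 0.56]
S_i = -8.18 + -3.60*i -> [-8.18, -11.78, -15.38, -18.98, -22.58]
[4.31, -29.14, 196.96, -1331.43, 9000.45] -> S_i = 4.31*(-6.76)^i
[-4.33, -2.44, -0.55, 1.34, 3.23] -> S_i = -4.33 + 1.89*i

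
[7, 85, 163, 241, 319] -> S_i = 7 + 78*i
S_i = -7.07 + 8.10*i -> [-7.07, 1.03, 9.13, 17.23, 25.33]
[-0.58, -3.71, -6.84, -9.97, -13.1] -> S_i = -0.58 + -3.13*i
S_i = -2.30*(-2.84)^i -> [-2.3, 6.53, -18.55, 52.68, -149.62]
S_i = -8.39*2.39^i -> [-8.39, -20.05, -47.92, -114.54, -273.75]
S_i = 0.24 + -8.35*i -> [0.24, -8.11, -16.46, -24.81, -33.16]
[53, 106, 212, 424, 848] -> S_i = 53*2^i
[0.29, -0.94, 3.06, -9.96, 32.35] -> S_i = 0.29*(-3.25)^i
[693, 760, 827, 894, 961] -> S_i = 693 + 67*i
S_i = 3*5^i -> [3, 15, 75, 375, 1875]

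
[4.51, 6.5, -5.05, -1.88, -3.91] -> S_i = Random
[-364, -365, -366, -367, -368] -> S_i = -364 + -1*i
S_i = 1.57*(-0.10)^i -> [1.57, -0.16, 0.02, -0.0, 0.0]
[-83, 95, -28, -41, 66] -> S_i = Random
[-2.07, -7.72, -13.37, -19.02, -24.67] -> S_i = -2.07 + -5.65*i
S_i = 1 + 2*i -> [1, 3, 5, 7, 9]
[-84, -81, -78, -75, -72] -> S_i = -84 + 3*i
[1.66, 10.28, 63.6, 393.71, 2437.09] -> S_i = 1.66*6.19^i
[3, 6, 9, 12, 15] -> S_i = 3 + 3*i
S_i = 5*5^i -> [5, 25, 125, 625, 3125]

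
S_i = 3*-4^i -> [3, -12, 48, -192, 768]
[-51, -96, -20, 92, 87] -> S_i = Random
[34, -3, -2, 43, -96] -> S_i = Random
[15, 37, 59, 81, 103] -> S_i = 15 + 22*i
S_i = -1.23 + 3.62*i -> [-1.23, 2.39, 6.01, 9.63, 13.25]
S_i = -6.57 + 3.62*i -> [-6.57, -2.95, 0.67, 4.29, 7.91]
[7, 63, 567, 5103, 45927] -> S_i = 7*9^i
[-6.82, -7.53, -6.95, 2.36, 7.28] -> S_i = Random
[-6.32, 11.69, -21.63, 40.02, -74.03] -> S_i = -6.32*(-1.85)^i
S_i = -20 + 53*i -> [-20, 33, 86, 139, 192]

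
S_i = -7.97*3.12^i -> [-7.97, -24.87, -77.58, -242.06, -755.23]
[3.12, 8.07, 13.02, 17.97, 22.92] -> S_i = 3.12 + 4.95*i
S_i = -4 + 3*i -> [-4, -1, 2, 5, 8]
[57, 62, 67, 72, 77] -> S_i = 57 + 5*i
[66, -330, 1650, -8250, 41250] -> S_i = 66*-5^i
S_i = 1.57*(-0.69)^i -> [1.57, -1.08, 0.75, -0.52, 0.36]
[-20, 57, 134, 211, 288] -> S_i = -20 + 77*i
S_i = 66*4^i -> [66, 264, 1056, 4224, 16896]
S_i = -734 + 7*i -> [-734, -727, -720, -713, -706]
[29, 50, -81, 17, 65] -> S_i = Random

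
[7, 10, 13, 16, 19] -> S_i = 7 + 3*i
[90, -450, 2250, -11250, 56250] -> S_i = 90*-5^i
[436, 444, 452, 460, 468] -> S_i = 436 + 8*i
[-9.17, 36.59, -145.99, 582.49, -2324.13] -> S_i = -9.17*(-3.99)^i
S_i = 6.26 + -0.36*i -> [6.26, 5.9, 5.54, 5.18, 4.82]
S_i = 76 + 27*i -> [76, 103, 130, 157, 184]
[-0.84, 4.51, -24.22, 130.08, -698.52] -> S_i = -0.84*(-5.37)^i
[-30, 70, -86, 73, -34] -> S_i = Random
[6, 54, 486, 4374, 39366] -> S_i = 6*9^i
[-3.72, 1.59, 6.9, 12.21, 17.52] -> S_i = -3.72 + 5.31*i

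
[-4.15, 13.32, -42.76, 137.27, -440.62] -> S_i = -4.15*(-3.21)^i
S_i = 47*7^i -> [47, 329, 2303, 16121, 112847]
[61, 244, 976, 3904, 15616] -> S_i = 61*4^i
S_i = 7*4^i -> [7, 28, 112, 448, 1792]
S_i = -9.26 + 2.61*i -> [-9.26, -6.65, -4.04, -1.43, 1.18]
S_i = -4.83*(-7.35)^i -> [-4.83, 35.5, -260.93, 1917.83, -14096.02]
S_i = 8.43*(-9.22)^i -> [8.43, -77.72, 716.62, -6607.24, 60918.79]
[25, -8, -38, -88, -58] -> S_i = Random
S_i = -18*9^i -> [-18, -162, -1458, -13122, -118098]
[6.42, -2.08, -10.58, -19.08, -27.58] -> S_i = 6.42 + -8.50*i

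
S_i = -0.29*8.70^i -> [-0.29, -2.52, -21.95, -190.97, -1661.4]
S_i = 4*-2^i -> [4, -8, 16, -32, 64]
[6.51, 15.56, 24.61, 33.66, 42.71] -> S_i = 6.51 + 9.05*i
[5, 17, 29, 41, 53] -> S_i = 5 + 12*i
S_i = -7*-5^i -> [-7, 35, -175, 875, -4375]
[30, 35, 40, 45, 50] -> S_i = 30 + 5*i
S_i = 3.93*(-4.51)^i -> [3.93, -17.72, 79.94, -360.51, 1625.92]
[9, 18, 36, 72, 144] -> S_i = 9*2^i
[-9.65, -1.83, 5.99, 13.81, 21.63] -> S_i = -9.65 + 7.82*i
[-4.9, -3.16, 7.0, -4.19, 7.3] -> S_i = Random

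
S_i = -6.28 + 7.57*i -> [-6.28, 1.29, 8.86, 16.43, 24.0]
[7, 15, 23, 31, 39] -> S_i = 7 + 8*i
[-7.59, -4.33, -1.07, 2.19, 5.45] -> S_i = -7.59 + 3.26*i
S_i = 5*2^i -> [5, 10, 20, 40, 80]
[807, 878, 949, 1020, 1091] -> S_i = 807 + 71*i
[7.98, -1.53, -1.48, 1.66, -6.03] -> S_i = Random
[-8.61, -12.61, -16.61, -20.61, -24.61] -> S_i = -8.61 + -4.00*i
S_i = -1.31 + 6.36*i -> [-1.31, 5.05, 11.41, 17.77, 24.13]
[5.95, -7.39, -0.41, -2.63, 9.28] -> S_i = Random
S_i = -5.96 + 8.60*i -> [-5.96, 2.64, 11.24, 19.84, 28.44]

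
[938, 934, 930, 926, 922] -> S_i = 938 + -4*i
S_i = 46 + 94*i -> [46, 140, 234, 328, 422]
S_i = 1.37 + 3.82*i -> [1.37, 5.19, 9.01, 12.83, 16.65]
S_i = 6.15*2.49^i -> [6.15, 15.31, 38.13, 94.95, 236.41]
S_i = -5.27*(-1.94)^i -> [-5.27, 10.22, -19.83, 38.48, -74.65]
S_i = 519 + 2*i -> [519, 521, 523, 525, 527]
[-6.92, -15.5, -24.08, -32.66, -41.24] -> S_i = -6.92 + -8.58*i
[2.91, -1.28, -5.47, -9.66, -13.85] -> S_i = 2.91 + -4.19*i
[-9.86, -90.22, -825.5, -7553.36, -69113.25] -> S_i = -9.86*9.15^i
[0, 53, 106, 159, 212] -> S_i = 0 + 53*i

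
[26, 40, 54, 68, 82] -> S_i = 26 + 14*i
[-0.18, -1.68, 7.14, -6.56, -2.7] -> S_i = Random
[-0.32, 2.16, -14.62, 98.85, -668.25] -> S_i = -0.32*(-6.76)^i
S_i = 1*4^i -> [1, 4, 16, 64, 256]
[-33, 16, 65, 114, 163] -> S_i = -33 + 49*i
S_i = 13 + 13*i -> [13, 26, 39, 52, 65]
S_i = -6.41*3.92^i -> [-6.41, -25.13, -98.5, -386.11, -1513.57]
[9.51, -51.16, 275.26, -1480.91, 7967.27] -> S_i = 9.51*(-5.38)^i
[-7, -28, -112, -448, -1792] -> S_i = -7*4^i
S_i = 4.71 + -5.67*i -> [4.71, -0.96, -6.63, -12.3, -17.97]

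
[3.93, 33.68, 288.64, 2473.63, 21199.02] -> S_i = 3.93*8.57^i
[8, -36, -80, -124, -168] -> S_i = 8 + -44*i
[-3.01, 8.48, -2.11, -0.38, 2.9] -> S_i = Random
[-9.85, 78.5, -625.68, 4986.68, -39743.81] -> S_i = -9.85*(-7.97)^i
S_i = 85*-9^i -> [85, -765, 6885, -61965, 557685]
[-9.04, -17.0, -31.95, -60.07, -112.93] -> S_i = -9.04*1.88^i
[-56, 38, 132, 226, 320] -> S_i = -56 + 94*i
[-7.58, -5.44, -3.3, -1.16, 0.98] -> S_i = -7.58 + 2.14*i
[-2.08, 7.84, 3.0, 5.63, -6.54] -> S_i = Random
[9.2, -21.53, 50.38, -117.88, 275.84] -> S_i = 9.20*(-2.34)^i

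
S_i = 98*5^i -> [98, 490, 2450, 12250, 61250]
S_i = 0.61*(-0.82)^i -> [0.61, -0.5, 0.41, -0.34, 0.28]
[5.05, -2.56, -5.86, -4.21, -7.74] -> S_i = Random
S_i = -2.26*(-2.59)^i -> [-2.26, 5.85, -15.16, 39.27, -101.7]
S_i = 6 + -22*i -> [6, -16, -38, -60, -82]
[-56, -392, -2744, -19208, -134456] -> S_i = -56*7^i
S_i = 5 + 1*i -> [5, 6, 7, 8, 9]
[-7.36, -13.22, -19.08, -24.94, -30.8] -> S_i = -7.36 + -5.86*i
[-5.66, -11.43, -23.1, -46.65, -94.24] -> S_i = -5.66*2.02^i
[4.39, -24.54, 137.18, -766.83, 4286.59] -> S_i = 4.39*(-5.59)^i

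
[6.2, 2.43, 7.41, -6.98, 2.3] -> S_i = Random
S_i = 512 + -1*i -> [512, 511, 510, 509, 508]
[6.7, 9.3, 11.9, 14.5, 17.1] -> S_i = 6.70 + 2.60*i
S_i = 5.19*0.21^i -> [5.19, 1.09, 0.23, 0.05, 0.01]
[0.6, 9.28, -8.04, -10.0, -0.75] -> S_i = Random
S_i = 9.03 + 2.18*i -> [9.03, 11.21, 13.39, 15.57, 17.75]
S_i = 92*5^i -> [92, 460, 2300, 11500, 57500]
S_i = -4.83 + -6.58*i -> [-4.83, -11.41, -17.99, -24.57, -31.15]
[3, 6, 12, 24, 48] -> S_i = 3*2^i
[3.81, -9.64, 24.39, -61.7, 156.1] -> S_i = 3.81*(-2.53)^i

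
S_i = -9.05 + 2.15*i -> [-9.05, -6.9, -4.75, -2.6, -0.45]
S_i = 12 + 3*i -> [12, 15, 18, 21, 24]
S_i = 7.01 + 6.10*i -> [7.01, 13.11, 19.21, 25.31, 31.41]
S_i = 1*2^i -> [1, 2, 4, 8, 16]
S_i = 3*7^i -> [3, 21, 147, 1029, 7203]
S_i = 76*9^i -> [76, 684, 6156, 55404, 498636]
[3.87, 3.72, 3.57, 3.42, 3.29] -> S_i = 3.87*0.96^i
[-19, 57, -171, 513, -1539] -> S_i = -19*-3^i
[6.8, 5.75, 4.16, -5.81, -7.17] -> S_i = Random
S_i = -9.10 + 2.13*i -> [-9.1, -6.97, -4.84, -2.71, -0.58]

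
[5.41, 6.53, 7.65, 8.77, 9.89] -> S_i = 5.41 + 1.12*i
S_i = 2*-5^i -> [2, -10, 50, -250, 1250]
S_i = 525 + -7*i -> [525, 518, 511, 504, 497]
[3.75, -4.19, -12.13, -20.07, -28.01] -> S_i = 3.75 + -7.94*i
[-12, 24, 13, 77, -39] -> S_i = Random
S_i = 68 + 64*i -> [68, 132, 196, 260, 324]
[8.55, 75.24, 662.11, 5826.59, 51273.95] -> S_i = 8.55*8.80^i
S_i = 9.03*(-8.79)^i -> [9.03, -79.37, 697.69, -6132.74, 53906.76]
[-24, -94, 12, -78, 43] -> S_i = Random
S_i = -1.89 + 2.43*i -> [-1.89, 0.54, 2.97, 5.4, 7.83]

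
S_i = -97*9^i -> [-97, -873, -7857, -70713, -636417]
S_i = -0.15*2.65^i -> [-0.15, -0.4, -1.05, -2.79, -7.4]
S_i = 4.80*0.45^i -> [4.8, 2.16, 0.97, 0.44, 0.2]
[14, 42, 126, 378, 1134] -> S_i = 14*3^i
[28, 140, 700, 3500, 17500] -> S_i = 28*5^i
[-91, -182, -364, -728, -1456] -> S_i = -91*2^i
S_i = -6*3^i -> [-6, -18, -54, -162, -486]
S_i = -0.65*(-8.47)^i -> [-0.65, 5.51, -46.63, 394.97, -3345.39]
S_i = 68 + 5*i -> [68, 73, 78, 83, 88]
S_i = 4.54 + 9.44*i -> [4.54, 13.98, 23.42, 32.86, 42.3]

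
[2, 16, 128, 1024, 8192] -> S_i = 2*8^i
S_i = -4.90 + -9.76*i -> [-4.9, -14.66, -24.42, -34.18, -43.94]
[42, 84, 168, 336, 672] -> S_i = 42*2^i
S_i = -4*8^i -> [-4, -32, -256, -2048, -16384]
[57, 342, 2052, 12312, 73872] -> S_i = 57*6^i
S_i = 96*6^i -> [96, 576, 3456, 20736, 124416]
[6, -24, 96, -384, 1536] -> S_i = 6*-4^i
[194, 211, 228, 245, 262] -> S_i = 194 + 17*i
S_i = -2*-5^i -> [-2, 10, -50, 250, -1250]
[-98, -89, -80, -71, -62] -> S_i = -98 + 9*i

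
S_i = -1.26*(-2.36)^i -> [-1.26, 2.97, -7.02, 16.56, -39.09]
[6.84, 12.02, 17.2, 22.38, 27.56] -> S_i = 6.84 + 5.18*i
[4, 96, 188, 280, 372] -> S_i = 4 + 92*i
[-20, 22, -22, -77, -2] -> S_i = Random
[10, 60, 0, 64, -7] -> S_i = Random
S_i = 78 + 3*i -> [78, 81, 84, 87, 90]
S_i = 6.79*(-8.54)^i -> [6.79, -57.99, 495.21, -4229.06, 36116.13]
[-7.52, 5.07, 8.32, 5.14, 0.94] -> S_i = Random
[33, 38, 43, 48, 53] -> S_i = 33 + 5*i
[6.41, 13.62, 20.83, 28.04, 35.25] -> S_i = 6.41 + 7.21*i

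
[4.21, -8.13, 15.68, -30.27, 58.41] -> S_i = 4.21*(-1.93)^i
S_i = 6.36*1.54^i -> [6.36, 9.79, 15.08, 23.23, 35.77]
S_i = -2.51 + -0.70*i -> [-2.51, -3.21, -3.91, -4.61, -5.31]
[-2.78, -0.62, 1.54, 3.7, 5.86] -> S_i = -2.78 + 2.16*i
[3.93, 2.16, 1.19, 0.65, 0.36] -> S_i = 3.93*0.55^i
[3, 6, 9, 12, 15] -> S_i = 3 + 3*i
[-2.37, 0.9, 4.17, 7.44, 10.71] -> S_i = -2.37 + 3.27*i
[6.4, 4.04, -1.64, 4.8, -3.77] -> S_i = Random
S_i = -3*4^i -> [-3, -12, -48, -192, -768]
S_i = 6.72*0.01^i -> [6.72, 0.07, 0.0, 0.0, 0.0]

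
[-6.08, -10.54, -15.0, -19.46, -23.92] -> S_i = -6.08 + -4.46*i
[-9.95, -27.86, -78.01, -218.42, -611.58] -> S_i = -9.95*2.80^i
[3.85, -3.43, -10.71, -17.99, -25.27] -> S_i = 3.85 + -7.28*i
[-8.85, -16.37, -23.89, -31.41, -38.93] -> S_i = -8.85 + -7.52*i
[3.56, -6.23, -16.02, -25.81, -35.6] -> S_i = 3.56 + -9.79*i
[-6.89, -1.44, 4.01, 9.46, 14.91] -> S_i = -6.89 + 5.45*i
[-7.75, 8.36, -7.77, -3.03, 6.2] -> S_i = Random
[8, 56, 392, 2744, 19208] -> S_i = 8*7^i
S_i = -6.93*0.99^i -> [-6.93, -6.86, -6.79, -6.72, -6.66]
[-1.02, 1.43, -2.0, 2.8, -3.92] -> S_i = -1.02*(-1.40)^i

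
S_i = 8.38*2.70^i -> [8.38, 22.63, 61.09, 164.94, 445.35]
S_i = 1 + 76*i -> [1, 77, 153, 229, 305]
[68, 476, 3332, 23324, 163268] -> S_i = 68*7^i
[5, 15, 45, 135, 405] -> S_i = 5*3^i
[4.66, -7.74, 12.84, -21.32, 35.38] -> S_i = 4.66*(-1.66)^i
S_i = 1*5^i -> [1, 5, 25, 125, 625]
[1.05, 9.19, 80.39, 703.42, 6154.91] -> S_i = 1.05*8.75^i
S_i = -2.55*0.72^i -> [-2.55, -1.84, -1.32, -0.95, -0.69]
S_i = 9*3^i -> [9, 27, 81, 243, 729]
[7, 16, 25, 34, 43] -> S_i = 7 + 9*i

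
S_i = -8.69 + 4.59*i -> [-8.69, -4.1, 0.49, 5.08, 9.67]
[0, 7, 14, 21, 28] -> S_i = 0 + 7*i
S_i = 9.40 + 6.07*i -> [9.4, 15.47, 21.54, 27.61, 33.68]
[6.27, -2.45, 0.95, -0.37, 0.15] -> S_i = 6.27*(-0.39)^i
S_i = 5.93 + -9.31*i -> [5.93, -3.38, -12.69, -22.0, -31.31]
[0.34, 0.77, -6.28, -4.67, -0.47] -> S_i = Random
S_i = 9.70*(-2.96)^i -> [9.7, -28.71, 84.99, -251.56, 744.63]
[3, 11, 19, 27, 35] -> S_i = 3 + 8*i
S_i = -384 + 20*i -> [-384, -364, -344, -324, -304]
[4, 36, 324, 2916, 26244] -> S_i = 4*9^i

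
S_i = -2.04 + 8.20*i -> [-2.04, 6.16, 14.36, 22.56, 30.76]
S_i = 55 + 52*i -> [55, 107, 159, 211, 263]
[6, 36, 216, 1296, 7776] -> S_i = 6*6^i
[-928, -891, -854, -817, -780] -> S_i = -928 + 37*i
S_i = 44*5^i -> [44, 220, 1100, 5500, 27500]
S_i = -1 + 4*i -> [-1, 3, 7, 11, 15]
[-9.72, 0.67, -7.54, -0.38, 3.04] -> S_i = Random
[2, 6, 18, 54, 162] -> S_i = 2*3^i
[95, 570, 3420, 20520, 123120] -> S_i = 95*6^i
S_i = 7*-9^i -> [7, -63, 567, -5103, 45927]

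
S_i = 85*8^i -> [85, 680, 5440, 43520, 348160]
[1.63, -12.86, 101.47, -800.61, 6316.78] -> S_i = 1.63*(-7.89)^i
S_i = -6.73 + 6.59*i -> [-6.73, -0.14, 6.45, 13.04, 19.63]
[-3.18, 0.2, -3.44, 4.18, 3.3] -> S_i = Random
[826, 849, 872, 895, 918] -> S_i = 826 + 23*i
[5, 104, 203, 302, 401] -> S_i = 5 + 99*i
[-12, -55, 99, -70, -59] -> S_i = Random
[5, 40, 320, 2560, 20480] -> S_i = 5*8^i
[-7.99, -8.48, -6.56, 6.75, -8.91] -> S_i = Random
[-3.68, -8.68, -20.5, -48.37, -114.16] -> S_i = -3.68*2.36^i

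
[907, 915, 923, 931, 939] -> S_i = 907 + 8*i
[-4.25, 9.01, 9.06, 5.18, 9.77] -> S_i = Random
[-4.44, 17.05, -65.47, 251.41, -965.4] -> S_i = -4.44*(-3.84)^i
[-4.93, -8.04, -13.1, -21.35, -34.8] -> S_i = -4.93*1.63^i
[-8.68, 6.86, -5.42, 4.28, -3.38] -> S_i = -8.68*(-0.79)^i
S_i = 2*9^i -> [2, 18, 162, 1458, 13122]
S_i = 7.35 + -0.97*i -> [7.35, 6.38, 5.41, 4.44, 3.47]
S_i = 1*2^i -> [1, 2, 4, 8, 16]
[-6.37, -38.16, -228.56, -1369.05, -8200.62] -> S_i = -6.37*5.99^i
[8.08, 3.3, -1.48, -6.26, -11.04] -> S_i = 8.08 + -4.78*i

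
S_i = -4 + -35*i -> [-4, -39, -74, -109, -144]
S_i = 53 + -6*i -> [53, 47, 41, 35, 29]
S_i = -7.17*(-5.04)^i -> [-7.17, 36.14, -182.13, 917.93, -4626.38]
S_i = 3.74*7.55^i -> [3.74, 28.24, 213.19, 1609.58, 12152.33]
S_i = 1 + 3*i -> [1, 4, 7, 10, 13]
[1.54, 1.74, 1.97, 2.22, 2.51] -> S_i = 1.54*1.13^i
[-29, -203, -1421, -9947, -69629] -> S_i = -29*7^i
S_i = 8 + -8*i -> [8, 0, -8, -16, -24]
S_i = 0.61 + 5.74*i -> [0.61, 6.35, 12.09, 17.83, 23.57]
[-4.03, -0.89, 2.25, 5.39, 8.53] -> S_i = -4.03 + 3.14*i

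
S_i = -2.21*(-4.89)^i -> [-2.21, 10.81, -52.85, 258.42, -1263.65]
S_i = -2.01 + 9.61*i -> [-2.01, 7.6, 17.21, 26.82, 36.43]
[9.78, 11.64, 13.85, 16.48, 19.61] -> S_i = 9.78*1.19^i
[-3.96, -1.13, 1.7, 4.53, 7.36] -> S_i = -3.96 + 2.83*i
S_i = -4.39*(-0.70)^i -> [-4.39, 3.07, -2.15, 1.51, -1.05]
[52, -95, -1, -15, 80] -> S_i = Random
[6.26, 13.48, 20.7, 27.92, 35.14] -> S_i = 6.26 + 7.22*i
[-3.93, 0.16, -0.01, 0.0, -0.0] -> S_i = -3.93*(-0.04)^i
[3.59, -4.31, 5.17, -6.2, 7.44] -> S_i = 3.59*(-1.20)^i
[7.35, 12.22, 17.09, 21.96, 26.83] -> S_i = 7.35 + 4.87*i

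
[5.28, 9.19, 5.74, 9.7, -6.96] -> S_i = Random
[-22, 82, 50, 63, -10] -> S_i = Random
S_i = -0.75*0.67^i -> [-0.75, -0.5, -0.34, -0.23, -0.15]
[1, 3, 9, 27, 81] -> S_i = 1*3^i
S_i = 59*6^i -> [59, 354, 2124, 12744, 76464]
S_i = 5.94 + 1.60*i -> [5.94, 7.54, 9.14, 10.74, 12.34]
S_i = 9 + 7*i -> [9, 16, 23, 30, 37]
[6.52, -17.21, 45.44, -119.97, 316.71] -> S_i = 6.52*(-2.64)^i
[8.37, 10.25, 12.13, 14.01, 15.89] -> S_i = 8.37 + 1.88*i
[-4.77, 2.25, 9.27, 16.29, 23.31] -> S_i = -4.77 + 7.02*i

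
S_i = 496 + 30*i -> [496, 526, 556, 586, 616]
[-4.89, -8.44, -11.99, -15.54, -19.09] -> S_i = -4.89 + -3.55*i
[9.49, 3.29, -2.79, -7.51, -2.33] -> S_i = Random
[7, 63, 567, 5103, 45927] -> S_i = 7*9^i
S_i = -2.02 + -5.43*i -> [-2.02, -7.45, -12.88, -18.31, -23.74]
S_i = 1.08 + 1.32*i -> [1.08, 2.4, 3.72, 5.04, 6.36]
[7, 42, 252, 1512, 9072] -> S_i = 7*6^i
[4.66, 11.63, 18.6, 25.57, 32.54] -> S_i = 4.66 + 6.97*i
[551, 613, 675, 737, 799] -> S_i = 551 + 62*i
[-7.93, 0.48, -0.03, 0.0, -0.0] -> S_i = -7.93*(-0.06)^i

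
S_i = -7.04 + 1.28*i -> [-7.04, -5.76, -4.48, -3.2, -1.92]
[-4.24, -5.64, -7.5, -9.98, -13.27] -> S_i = -4.24*1.33^i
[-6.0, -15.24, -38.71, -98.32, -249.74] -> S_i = -6.00*2.54^i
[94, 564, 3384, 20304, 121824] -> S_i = 94*6^i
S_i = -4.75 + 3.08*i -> [-4.75, -1.67, 1.41, 4.49, 7.57]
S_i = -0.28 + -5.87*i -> [-0.28, -6.15, -12.02, -17.89, -23.76]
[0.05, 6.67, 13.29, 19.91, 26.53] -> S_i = 0.05 + 6.62*i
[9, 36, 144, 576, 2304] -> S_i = 9*4^i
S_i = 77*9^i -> [77, 693, 6237, 56133, 505197]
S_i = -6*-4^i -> [-6, 24, -96, 384, -1536]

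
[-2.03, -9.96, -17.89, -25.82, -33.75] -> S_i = -2.03 + -7.93*i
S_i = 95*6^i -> [95, 570, 3420, 20520, 123120]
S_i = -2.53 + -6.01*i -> [-2.53, -8.54, -14.55, -20.56, -26.57]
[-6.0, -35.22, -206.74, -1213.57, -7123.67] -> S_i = -6.00*5.87^i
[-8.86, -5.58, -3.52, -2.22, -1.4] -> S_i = -8.86*0.63^i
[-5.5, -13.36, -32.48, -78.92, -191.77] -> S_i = -5.50*2.43^i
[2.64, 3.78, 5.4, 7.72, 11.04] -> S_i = 2.64*1.43^i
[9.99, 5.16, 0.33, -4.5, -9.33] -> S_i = 9.99 + -4.83*i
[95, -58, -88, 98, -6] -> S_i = Random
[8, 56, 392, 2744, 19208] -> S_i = 8*7^i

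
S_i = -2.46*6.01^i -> [-2.46, -14.78, -88.86, -534.02, -3209.47]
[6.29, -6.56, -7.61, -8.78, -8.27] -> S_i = Random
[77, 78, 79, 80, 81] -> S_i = 77 + 1*i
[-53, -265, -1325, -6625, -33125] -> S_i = -53*5^i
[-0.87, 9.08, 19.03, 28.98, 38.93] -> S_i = -0.87 + 9.95*i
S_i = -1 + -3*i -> [-1, -4, -7, -10, -13]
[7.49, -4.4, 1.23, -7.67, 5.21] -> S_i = Random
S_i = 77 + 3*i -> [77, 80, 83, 86, 89]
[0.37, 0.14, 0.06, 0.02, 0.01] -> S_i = 0.37*0.39^i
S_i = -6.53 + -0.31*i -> [-6.53, -6.84, -7.15, -7.46, -7.77]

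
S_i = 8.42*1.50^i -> [8.42, 12.63, 18.94, 28.42, 42.63]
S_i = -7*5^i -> [-7, -35, -175, -875, -4375]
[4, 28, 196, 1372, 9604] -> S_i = 4*7^i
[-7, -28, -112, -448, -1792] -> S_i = -7*4^i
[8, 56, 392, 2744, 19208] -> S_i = 8*7^i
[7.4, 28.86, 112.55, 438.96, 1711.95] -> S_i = 7.40*3.90^i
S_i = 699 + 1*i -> [699, 700, 701, 702, 703]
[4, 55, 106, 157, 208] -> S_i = 4 + 51*i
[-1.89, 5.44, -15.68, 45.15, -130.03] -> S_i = -1.89*(-2.88)^i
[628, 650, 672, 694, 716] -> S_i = 628 + 22*i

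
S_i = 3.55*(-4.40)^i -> [3.55, -15.62, 68.73, -302.4, 1330.57]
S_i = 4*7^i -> [4, 28, 196, 1372, 9604]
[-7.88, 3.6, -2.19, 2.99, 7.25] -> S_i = Random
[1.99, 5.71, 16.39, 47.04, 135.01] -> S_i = 1.99*2.87^i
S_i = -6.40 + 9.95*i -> [-6.4, 3.55, 13.5, 23.45, 33.4]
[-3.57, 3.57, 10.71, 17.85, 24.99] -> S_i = -3.57 + 7.14*i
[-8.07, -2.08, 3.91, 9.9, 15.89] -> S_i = -8.07 + 5.99*i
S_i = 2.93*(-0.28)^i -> [2.93, -0.82, 0.23, -0.06, 0.02]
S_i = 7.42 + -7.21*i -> [7.42, 0.21, -7.0, -14.21, -21.42]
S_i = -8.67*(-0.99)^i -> [-8.67, 8.58, -8.5, 8.41, -8.33]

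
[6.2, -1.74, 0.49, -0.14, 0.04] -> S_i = 6.20*(-0.28)^i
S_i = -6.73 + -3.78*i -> [-6.73, -10.51, -14.29, -18.07, -21.85]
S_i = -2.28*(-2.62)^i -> [-2.28, 5.97, -15.65, 41.01, -107.43]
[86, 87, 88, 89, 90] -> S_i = 86 + 1*i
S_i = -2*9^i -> [-2, -18, -162, -1458, -13122]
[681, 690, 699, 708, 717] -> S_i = 681 + 9*i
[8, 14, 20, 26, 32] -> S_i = 8 + 6*i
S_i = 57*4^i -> [57, 228, 912, 3648, 14592]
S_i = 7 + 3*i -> [7, 10, 13, 16, 19]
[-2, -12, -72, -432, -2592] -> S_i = -2*6^i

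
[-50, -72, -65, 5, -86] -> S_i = Random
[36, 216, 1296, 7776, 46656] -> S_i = 36*6^i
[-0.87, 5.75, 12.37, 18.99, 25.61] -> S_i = -0.87 + 6.62*i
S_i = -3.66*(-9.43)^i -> [-3.66, 34.51, -325.47, 3069.14, -28941.95]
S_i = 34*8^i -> [34, 272, 2176, 17408, 139264]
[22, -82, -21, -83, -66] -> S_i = Random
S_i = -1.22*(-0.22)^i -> [-1.22, 0.27, -0.06, 0.01, -0.0]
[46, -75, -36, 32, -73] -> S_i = Random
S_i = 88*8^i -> [88, 704, 5632, 45056, 360448]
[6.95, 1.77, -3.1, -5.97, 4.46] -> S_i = Random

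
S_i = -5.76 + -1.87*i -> [-5.76, -7.63, -9.5, -11.37, -13.24]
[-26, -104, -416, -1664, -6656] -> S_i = -26*4^i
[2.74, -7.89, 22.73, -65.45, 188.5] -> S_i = 2.74*(-2.88)^i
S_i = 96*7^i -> [96, 672, 4704, 32928, 230496]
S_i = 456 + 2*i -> [456, 458, 460, 462, 464]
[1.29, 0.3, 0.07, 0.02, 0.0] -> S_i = 1.29*0.23^i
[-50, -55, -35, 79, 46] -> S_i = Random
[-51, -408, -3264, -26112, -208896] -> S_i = -51*8^i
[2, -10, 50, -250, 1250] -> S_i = 2*-5^i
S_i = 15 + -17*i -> [15, -2, -19, -36, -53]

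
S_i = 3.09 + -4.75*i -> [3.09, -1.66, -6.41, -11.16, -15.91]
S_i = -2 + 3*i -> [-2, 1, 4, 7, 10]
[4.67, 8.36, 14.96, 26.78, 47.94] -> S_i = 4.67*1.79^i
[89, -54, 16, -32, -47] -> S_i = Random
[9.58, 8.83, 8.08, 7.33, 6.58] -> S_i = 9.58 + -0.75*i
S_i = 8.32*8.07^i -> [8.32, 67.14, 541.84, 4372.64, 35287.22]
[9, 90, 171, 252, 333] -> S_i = 9 + 81*i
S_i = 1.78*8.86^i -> [1.78, 15.77, 139.73, 1238.0, 10968.69]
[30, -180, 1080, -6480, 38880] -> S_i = 30*-6^i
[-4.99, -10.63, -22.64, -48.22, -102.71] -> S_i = -4.99*2.13^i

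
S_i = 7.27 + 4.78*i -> [7.27, 12.05, 16.83, 21.61, 26.39]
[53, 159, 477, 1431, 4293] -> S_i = 53*3^i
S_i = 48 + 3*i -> [48, 51, 54, 57, 60]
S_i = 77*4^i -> [77, 308, 1232, 4928, 19712]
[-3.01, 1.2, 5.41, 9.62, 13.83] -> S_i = -3.01 + 4.21*i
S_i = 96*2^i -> [96, 192, 384, 768, 1536]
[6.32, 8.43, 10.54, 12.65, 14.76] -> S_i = 6.32 + 2.11*i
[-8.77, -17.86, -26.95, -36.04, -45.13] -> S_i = -8.77 + -9.09*i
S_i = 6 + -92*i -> [6, -86, -178, -270, -362]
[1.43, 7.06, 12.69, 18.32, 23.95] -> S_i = 1.43 + 5.63*i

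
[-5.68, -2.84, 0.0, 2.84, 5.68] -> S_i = -5.68 + 2.84*i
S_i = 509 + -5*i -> [509, 504, 499, 494, 489]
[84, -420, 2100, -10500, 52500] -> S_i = 84*-5^i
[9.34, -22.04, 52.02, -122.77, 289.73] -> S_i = 9.34*(-2.36)^i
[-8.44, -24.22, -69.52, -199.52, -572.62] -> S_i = -8.44*2.87^i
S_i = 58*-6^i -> [58, -348, 2088, -12528, 75168]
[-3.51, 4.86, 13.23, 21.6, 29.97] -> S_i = -3.51 + 8.37*i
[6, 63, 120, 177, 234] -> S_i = 6 + 57*i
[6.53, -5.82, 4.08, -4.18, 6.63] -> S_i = Random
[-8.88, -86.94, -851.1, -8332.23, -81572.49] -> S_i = -8.88*9.79^i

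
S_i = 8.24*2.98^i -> [8.24, 24.56, 73.17, 218.06, 649.82]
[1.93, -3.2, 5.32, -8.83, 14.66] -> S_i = 1.93*(-1.66)^i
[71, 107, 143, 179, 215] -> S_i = 71 + 36*i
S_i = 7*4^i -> [7, 28, 112, 448, 1792]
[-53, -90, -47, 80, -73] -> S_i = Random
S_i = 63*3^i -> [63, 189, 567, 1701, 5103]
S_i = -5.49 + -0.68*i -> [-5.49, -6.17, -6.85, -7.53, -8.21]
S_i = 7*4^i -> [7, 28, 112, 448, 1792]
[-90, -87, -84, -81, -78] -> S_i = -90 + 3*i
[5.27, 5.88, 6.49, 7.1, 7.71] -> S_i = 5.27 + 0.61*i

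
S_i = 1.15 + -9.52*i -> [1.15, -8.37, -17.89, -27.41, -36.93]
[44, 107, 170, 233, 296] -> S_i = 44 + 63*i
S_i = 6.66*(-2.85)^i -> [6.66, -18.98, 54.1, -154.17, 439.39]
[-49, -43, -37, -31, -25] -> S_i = -49 + 6*i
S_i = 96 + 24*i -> [96, 120, 144, 168, 192]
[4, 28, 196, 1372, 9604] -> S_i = 4*7^i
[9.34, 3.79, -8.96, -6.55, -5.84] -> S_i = Random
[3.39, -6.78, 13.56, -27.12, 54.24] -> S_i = 3.39*(-2.00)^i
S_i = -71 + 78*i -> [-71, 7, 85, 163, 241]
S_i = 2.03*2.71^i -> [2.03, 5.5, 14.91, 40.4, 109.49]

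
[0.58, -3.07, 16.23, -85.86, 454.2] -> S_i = 0.58*(-5.29)^i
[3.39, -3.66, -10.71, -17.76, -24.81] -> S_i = 3.39 + -7.05*i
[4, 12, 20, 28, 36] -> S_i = 4 + 8*i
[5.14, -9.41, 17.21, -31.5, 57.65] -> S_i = 5.14*(-1.83)^i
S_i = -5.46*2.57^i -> [-5.46, -14.03, -36.06, -92.68, -238.19]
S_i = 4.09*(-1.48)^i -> [4.09, -6.05, 8.96, -13.26, 19.62]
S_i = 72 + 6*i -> [72, 78, 84, 90, 96]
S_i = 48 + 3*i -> [48, 51, 54, 57, 60]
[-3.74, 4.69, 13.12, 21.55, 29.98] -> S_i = -3.74 + 8.43*i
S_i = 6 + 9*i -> [6, 15, 24, 33, 42]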